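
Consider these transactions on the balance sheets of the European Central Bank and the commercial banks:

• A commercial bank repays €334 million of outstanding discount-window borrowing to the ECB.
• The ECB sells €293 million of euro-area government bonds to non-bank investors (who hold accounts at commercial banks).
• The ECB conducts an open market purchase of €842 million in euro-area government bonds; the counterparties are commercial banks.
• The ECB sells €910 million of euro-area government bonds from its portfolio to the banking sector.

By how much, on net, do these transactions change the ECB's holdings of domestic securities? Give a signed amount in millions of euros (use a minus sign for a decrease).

-€361 million

Discount-window repayment €334 million: the ECB's securities portfolio is untouched → 0.
Asset sale (to non-banks) €293 million: securities removed from the ECB's portfolio → −€293M.
OMO purchase (from banks) €842 million: securities added to the ECB's portfolio → +€842M.
OMO sale (to banks) €910 million: securities removed from the ECB's portfolio → −€910M.
Net: 0 − 293 + 842 − 910 = -€361 million.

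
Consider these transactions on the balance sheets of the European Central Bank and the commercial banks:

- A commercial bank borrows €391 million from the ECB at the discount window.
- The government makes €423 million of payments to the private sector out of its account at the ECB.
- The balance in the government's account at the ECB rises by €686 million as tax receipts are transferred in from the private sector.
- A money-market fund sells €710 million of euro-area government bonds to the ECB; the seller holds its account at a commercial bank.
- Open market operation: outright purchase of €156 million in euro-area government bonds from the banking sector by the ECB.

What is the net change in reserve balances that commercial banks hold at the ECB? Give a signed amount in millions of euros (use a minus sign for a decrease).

+€994 million

Discount-window loan €391 million: the loan is credited to the bank's reserve account → +€391M.
Government spending €423 million: government payments flow into bank reserve accounts → +€423M.
Government account inflow €686 million: funds move from bank reserves into the government account → −€686M.
Asset purchase (from non-banks) €710 million: the ECB pays by crediting reserve accounts → +€710M.
OMO purchase (from banks) €156 million: the ECB pays by crediting reserve accounts → +€156M.
Net: 391 + 423 − 686 + 710 + 156 = +€994 million.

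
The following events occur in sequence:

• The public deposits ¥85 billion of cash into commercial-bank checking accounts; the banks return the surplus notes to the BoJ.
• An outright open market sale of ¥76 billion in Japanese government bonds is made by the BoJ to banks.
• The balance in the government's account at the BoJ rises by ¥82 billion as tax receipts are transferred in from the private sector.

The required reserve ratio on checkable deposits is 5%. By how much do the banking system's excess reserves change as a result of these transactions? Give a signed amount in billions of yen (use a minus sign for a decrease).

-¥73.15 billion

Currency deposit ¥85 billion: reserves +¥85B, deposits +¥85B.
OMO sale (to banks) ¥76 billion: reserves −¥76B, deposits 0.
Government account inflow ¥82 billion: reserves −¥82B, deposits −¥82B.
Totals: Δreserves = −¥73B, Δdeposits = +¥3B.
Δrequired reserves = 5% × +¥3B = +¥0.15B.
Δexcess reserves = Δreserves − Δrequired = −¥73B − (+¥0.15B) = -¥73.15 billion.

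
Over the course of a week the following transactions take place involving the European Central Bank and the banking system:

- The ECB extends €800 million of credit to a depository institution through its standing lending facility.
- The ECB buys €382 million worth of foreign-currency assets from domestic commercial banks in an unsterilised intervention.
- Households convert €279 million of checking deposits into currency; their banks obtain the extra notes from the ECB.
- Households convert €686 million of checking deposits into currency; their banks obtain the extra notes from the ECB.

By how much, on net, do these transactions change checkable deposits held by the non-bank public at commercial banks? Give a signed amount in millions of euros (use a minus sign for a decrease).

-€965 million

Discount-window loan €800 million: the counterparty is a bank, so public deposits are unchanged → 0.
FX purchase €382 million: the counterparty is a bank, so public deposits are unchanged → 0.
Currency withdrawal €279 million: non-bank counterparties' bank balances fall → −€279M.
Currency withdrawal €686 million: non-bank counterparties' bank balances fall → −€686M.
Net: 0 + 0 − 279 − 686 = -€965 million.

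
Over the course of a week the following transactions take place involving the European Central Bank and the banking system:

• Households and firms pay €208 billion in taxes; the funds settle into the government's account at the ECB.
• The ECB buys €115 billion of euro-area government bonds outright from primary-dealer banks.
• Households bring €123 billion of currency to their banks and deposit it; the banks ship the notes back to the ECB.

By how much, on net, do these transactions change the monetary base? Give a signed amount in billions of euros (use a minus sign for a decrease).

ECB balance sheet:
  Assets:      Securities +€115B
  Liabilities: Bank reserves +€30B, Currency in circulation −€123B, Government deposits +€208B
Monetary base = currency + reserves: −€123B + (+€30B) = -€93 billion.

-€93 billion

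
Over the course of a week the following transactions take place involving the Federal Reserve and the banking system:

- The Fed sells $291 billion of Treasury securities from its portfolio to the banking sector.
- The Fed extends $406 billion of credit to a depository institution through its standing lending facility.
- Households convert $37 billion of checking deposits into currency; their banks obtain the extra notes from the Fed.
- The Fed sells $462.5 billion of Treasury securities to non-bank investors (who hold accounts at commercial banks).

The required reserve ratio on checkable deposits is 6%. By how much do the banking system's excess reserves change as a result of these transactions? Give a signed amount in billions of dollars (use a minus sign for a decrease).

OMO sale (to banks) $291 billion: reserves −$291B, deposits 0.
Discount-window loan $406 billion: reserves +$406B, deposits 0.
Currency withdrawal $37 billion: reserves −$37B, deposits −$37B.
Asset sale (to non-banks) $462.5 billion: reserves −$462.5B, deposits −$462.5B.
Totals: Δreserves = −$384.5B, Δdeposits = −$499.5B.
Δrequired reserves = 6% × −$499.5B = −$29.97B.
Δexcess reserves = Δreserves − Δrequired = −$384.5B − (−$29.97B) = -$354.53 billion.

-$354.53 billion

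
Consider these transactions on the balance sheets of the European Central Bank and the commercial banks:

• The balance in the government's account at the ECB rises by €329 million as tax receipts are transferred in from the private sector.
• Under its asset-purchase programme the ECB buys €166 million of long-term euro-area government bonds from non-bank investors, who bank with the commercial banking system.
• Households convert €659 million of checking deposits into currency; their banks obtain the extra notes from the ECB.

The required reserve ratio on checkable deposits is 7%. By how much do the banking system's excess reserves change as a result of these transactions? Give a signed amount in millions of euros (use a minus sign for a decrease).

Government account inflow €329 million: reserves −€329M, deposits −€329M.
Asset purchase (from non-banks) €166 million: reserves +€166M, deposits +€166M.
Currency withdrawal €659 million: reserves −€659M, deposits −€659M.
Totals: Δreserves = −€822M, Δdeposits = −€822M.
Δrequired reserves = 7% × −€822M = −€57.54M.
Δexcess reserves = Δreserves − Δrequired = −€822M − (−€57.54M) = -€764.46 million.

-€764.46 million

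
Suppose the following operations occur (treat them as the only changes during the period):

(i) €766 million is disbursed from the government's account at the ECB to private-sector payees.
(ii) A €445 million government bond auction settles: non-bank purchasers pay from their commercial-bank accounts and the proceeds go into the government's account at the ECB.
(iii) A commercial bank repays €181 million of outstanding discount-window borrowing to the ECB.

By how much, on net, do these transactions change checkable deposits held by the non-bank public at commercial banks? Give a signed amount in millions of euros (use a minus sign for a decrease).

ECB balance sheet:
  Assets:      Loans to banks −€181M
  Liabilities: Bank reserves +€140M, Government deposits −€321M
Commercial banking system:
  Assets:      Reserves at CB +€140M
  Liabilities: Checkable deposits +€321M, Borrowings from CB −€181M
So the change in checkable deposits held by the non-bank public at commercial banks is +€321 million.

+€321 million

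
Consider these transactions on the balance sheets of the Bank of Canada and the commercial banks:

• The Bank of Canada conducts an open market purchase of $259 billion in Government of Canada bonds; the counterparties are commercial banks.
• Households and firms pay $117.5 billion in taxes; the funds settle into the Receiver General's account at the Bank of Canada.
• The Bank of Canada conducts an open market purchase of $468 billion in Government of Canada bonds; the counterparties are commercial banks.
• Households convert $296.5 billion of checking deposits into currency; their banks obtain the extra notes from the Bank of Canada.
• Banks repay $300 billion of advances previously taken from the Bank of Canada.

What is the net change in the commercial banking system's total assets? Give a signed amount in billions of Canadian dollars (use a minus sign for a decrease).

-$714 billion

OMO purchase (from banks) $259 billion: just an asset swap on bank balance sheets → 0.
Government account inflow $117.5 billion: bank balance sheets shrink → −$117.5B.
OMO purchase (from banks) $468 billion: just an asset swap on bank balance sheets → 0.
Currency withdrawal $296.5 billion: bank balance sheets shrink → −$296.5B.
Discount-window repayment $300 billion: bank balance sheets shrink → −$300B.
Net: 0 − 117.5 + 0 − 296.5 − 300 = -$714 billion.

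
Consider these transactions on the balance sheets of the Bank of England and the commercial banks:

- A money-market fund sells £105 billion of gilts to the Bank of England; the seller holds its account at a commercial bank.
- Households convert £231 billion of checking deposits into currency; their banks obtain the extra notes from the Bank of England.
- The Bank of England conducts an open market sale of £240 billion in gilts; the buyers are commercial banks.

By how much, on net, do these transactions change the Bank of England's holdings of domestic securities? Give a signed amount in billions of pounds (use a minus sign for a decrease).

Bank of England balance sheet:
  Assets:      Securities −£135B
  Liabilities: Bank reserves −£366B, Currency in circulation +£231B
So the change in the Bank of England's holdings of domestic securities is -£135 billion.

-£135 billion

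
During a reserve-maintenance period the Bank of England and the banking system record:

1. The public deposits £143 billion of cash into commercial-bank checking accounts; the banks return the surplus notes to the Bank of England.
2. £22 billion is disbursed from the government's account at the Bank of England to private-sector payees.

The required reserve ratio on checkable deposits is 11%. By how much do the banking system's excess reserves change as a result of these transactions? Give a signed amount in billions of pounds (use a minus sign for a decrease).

Currency deposit £143 billion: reserves +£143B, deposits +£143B.
Government spending £22 billion: reserves +£22B, deposits +£22B.
Totals: Δreserves = +£165B, Δdeposits = +£165B.
Δrequired reserves = 11% × +£165B = +£18.15B.
Δexcess reserves = Δreserves − Δrequired = +£165B − (+£18.15B) = +£146.85 billion.

+£146.85 billion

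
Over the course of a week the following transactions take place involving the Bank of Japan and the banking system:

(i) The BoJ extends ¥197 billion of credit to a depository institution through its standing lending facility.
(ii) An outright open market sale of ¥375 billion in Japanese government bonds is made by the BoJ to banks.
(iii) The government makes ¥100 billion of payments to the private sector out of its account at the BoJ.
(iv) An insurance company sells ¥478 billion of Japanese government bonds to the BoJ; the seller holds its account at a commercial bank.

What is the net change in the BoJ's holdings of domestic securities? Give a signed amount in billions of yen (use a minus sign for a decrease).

Discount-window loan ¥197 billion: the BoJ's securities portfolio is untouched → 0.
OMO sale (to banks) ¥375 billion: securities removed from the BoJ's portfolio → −¥375B.
Government spending ¥100 billion: the BoJ's securities portfolio is untouched → 0.
Asset purchase (from non-banks) ¥478 billion: securities added to the BoJ's portfolio → +¥478B.
Net: 0 − 375 + 0 + 478 = +¥103 billion.

+¥103 billion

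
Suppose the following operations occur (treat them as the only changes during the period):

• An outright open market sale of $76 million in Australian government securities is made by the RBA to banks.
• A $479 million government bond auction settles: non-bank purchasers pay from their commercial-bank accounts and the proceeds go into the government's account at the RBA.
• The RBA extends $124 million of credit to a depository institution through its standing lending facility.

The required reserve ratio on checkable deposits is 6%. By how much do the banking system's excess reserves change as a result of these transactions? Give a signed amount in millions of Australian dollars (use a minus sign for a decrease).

OMO sale (to banks) $76 million: reserves −$76M, deposits 0.
Government account inflow $479 million: reserves −$479M, deposits −$479M.
Discount-window loan $124 million: reserves +$124M, deposits 0.
Totals: Δreserves = −$431M, Δdeposits = −$479M.
Δrequired reserves = 6% × −$479M = −$28.74M.
Δexcess reserves = Δreserves − Δrequired = −$431M − (−$28.74M) = -$402.26 million.

-$402.26 million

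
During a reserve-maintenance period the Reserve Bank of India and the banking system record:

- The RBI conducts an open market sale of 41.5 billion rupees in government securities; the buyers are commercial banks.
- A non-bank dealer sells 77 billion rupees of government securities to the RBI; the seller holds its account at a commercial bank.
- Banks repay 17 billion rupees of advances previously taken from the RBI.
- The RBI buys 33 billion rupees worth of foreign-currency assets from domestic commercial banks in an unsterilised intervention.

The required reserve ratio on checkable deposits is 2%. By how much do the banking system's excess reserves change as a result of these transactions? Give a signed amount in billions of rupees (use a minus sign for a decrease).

OMO sale (to banks) 41.5 billion rupees: reserves −41.5B, deposits 0.
Asset purchase (from non-banks) 77 billion rupees: reserves +77B, deposits +77B.
Discount-window repayment 17 billion rupees: reserves −17B, deposits 0.
FX purchase 33 billion rupees: reserves +33B, deposits 0.
Totals: Δreserves = +51.5B, Δdeposits = +77B.
Δrequired reserves = 2% × +77B = +1.54B.
Δexcess reserves = Δreserves − Δrequired = +51.5B − (+1.54B) = +49.96 billion.

+49.96 billion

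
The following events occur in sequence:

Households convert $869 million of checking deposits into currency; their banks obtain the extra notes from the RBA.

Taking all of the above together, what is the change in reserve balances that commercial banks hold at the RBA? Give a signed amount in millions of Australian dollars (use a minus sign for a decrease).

RBA balance sheet:
  Assets:      no change
  Liabilities: Bank reserves −$869M, Currency in circulation +$869M
So the change in reserve balances that commercial banks hold at the RBA is -$869 million.

-$869 million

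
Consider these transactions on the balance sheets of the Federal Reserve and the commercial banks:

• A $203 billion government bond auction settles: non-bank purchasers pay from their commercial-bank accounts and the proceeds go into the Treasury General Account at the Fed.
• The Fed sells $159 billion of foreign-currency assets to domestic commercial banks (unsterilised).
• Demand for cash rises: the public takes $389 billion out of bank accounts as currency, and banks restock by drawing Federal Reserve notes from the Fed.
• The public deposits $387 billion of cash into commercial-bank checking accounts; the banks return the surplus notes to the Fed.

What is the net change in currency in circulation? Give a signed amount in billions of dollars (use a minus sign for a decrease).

Fed balance sheet:
  Assets:      Foreign assets −$159B
  Liabilities: Bank reserves −$364B, Currency in circulation +$2B, Government deposits +$203B
Commercial banking system:
  Assets:      Reserves at CB −$364B, Foreign assets +$159B
  Liabilities: Checkable deposits −$205B
So the change in currency in circulation is +$2 billion.

+$2 billion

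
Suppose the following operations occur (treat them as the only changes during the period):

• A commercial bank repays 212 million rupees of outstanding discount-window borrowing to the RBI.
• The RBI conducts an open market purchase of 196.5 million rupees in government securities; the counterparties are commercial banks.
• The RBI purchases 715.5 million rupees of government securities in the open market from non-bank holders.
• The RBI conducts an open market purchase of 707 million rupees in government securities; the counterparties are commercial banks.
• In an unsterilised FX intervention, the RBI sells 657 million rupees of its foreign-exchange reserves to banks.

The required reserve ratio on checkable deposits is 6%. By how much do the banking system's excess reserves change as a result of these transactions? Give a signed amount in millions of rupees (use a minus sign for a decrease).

+707.07 million

Discount-window repayment 212 million rupees: reserves −212M, deposits 0.
OMO purchase (from banks) 196.5 million rupees: reserves +196.5M, deposits 0.
Asset purchase (from non-banks) 715.5 million rupees: reserves +715.5M, deposits +715.5M.
OMO purchase (from banks) 707 million rupees: reserves +707M, deposits 0.
FX sale 657 million rupees: reserves −657M, deposits 0.
Totals: Δreserves = +750M, Δdeposits = +715.5M.
Δrequired reserves = 6% × +715.5M = +42.93M.
Δexcess reserves = Δreserves − Δrequired = +750M − (+42.93M) = +707.07 million.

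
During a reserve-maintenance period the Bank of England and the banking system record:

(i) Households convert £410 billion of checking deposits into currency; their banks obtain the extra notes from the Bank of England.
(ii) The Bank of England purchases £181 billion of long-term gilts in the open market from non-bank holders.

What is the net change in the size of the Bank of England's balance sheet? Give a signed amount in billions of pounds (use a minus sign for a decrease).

Currency withdrawal £410 billion: only the composition of liabilities changes → 0.
Asset purchase (from non-banks) £181 billion: a Bank of England asset is acquired → +£181B.
Net: 0 + 181 = +£181 billion.

+£181 billion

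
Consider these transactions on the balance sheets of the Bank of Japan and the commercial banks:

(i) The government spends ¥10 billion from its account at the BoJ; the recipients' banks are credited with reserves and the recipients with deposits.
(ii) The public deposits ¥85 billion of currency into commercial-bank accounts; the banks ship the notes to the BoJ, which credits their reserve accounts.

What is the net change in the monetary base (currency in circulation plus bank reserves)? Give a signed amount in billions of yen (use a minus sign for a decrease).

+¥10 billion

BoJ balance sheet:
  Assets:      no change
  Liabilities: Bank reserves +¥95B, Currency in circulation −¥85B, Government deposits −¥10B
Monetary base = currency + reserves: −¥85B + (+¥95B) = +¥10 billion.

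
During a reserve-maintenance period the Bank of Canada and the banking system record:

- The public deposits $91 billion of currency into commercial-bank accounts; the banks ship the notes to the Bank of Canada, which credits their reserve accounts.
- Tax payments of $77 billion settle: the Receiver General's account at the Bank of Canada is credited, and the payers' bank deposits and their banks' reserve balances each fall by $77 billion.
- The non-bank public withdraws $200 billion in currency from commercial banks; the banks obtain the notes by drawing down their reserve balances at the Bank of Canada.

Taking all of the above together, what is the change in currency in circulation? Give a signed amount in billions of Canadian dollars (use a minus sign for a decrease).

Bank of Canada balance sheet:
  Assets:      no change
  Liabilities: Bank reserves −$186B, Currency in circulation +$109B, Government deposits +$77B
Commercial banking system:
  Assets:      Reserves at CB −$186B
  Liabilities: Checkable deposits −$186B
So the change in currency in circulation is +$109 billion.

+$109 billion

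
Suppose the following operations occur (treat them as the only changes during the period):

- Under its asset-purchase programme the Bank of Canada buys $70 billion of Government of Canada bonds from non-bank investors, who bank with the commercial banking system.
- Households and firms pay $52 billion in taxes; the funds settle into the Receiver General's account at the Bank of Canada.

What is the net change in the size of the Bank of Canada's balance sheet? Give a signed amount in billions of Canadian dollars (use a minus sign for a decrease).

Asset purchase (from non-banks) $70 billion: a Bank of Canada asset is acquired → +$70B.
Government account inflow $52 billion: only the composition of liabilities changes → 0.
Net: 70 + 0 = +$70 billion.

+$70 billion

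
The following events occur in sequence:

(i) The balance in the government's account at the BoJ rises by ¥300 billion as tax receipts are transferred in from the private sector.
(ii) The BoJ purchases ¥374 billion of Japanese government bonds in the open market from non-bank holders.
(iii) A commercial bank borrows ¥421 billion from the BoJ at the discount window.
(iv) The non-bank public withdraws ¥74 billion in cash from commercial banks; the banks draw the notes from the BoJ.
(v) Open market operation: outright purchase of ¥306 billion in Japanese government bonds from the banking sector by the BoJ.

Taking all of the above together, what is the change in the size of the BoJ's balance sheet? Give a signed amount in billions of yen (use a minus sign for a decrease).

+¥1101 billion

BoJ balance sheet:
  Assets:      Securities +¥680B, Loans to banks +¥421B
  Liabilities: Bank reserves +¥727B, Currency in circulation +¥74B, Government deposits +¥300B
Commercial banking system:
  Assets:      Reserves at CB +¥727B, Securities −¥306B
  Liabilities: Borrowings from CB +¥421B
Change in total BoJ assets = +¥1101 billion.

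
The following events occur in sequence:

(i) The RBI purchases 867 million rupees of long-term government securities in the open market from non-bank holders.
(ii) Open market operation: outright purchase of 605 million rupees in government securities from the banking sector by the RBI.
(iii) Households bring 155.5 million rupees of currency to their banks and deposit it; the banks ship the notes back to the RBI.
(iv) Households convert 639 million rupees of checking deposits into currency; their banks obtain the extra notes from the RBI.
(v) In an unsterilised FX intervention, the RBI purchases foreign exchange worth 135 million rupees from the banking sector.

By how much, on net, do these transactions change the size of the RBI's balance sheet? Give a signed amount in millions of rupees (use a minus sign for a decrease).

+1607 million

Asset purchase (from non-banks) 867 million rupees: an RBI asset is acquired → +867M.
OMO purchase (from banks) 605 million rupees: an RBI asset is acquired → +605M.
Currency deposit 155.5 million rupees: only the composition of liabilities changes → 0.
Currency withdrawal 639 million rupees: only the composition of liabilities changes → 0.
FX purchase 135 million rupees: an RBI asset is acquired → +135M.
Net: 867 + 605 + 0 + 0 + 135 = +1607 million.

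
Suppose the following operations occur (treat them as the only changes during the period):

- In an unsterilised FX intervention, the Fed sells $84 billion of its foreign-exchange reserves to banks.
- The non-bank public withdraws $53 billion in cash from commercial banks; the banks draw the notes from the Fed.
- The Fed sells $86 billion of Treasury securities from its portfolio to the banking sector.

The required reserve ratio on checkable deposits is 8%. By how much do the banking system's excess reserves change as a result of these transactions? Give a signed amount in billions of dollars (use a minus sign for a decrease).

FX sale $84 billion: reserves −$84B, deposits 0.
Currency withdrawal $53 billion: reserves −$53B, deposits −$53B.
OMO sale (to banks) $86 billion: reserves −$86B, deposits 0.
Totals: Δreserves = −$223B, Δdeposits = −$53B.
Δrequired reserves = 8% × −$53B = −$4.24B.
Δexcess reserves = Δreserves − Δrequired = −$223B − (−$4.24B) = -$218.76 billion.

-$218.76 billion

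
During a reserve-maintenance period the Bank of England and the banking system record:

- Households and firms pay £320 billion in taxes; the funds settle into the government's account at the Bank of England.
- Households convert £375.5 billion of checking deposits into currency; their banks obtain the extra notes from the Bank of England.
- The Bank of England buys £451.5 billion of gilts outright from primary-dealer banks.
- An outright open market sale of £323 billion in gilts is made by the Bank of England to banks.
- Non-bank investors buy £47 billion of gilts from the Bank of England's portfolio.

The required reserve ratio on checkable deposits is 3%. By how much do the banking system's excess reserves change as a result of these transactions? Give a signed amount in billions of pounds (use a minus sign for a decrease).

Government account inflow £320 billion: reserves −£320B, deposits −£320B.
Currency withdrawal £375.5 billion: reserves −£375.5B, deposits −£375.5B.
OMO purchase (from banks) £451.5 billion: reserves +£451.5B, deposits 0.
OMO sale (to banks) £323 billion: reserves −£323B, deposits 0.
Asset sale (to non-banks) £47 billion: reserves −£47B, deposits −£47B.
Totals: Δreserves = −£614B, Δdeposits = −£742.5B.
Δrequired reserves = 3% × −£742.5B = −£22.275B.
Δexcess reserves = Δreserves − Δrequired = −£614B − (−£22.275B) = -£591.725 billion.

-£591.725 billion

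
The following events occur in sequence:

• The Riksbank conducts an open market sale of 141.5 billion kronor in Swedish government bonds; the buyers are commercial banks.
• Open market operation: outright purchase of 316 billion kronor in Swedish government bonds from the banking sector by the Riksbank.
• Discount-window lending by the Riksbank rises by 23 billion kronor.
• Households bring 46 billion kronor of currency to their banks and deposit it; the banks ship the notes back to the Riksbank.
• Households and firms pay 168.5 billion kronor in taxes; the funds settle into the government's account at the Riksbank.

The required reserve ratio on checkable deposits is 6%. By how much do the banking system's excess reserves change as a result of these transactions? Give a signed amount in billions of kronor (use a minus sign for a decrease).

+82.35 billion

OMO sale (to banks) 141.5 billion kronor: reserves −141.5B, deposits 0.
OMO purchase (from banks) 316 billion kronor: reserves +316B, deposits 0.
Discount-window loan 23 billion kronor: reserves +23B, deposits 0.
Currency deposit 46 billion kronor: reserves +46B, deposits +46B.
Government account inflow 168.5 billion kronor: reserves −168.5B, deposits −168.5B.
Totals: Δreserves = +75B, Δdeposits = −122.5B.
Δrequired reserves = 6% × −122.5B = −7.35B.
Δexcess reserves = Δreserves − Δrequired = +75B − (−7.35B) = +82.35 billion.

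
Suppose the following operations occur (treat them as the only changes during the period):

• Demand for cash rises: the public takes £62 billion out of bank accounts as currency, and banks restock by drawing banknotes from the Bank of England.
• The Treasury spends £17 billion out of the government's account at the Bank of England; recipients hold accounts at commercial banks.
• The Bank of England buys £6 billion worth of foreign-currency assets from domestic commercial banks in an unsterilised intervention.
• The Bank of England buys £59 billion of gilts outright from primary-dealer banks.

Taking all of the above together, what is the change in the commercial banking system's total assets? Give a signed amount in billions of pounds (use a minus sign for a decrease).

-£45 billion

Bank of England balance sheet:
  Assets:      Securities +£59B, Foreign assets +£6B
  Liabilities: Bank reserves +£20B, Currency in circulation +£62B, Government deposits −£17B
Commercial banking system:
  Assets:      Reserves at CB +£20B, Securities −£59B, Foreign assets −£6B
  Liabilities: Checkable deposits −£45B
Change in total bank assets = -£45 billion.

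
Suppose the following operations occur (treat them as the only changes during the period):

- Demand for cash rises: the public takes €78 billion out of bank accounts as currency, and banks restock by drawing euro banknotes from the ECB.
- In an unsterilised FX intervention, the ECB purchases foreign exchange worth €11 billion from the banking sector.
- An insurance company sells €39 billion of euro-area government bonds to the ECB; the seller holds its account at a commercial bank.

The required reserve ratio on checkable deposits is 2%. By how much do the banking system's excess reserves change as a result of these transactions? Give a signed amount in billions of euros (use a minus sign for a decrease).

-€27.22 billion

Currency withdrawal €78 billion: reserves −€78B, deposits −€78B.
FX purchase €11 billion: reserves +€11B, deposits 0.
Asset purchase (from non-banks) €39 billion: reserves +€39B, deposits +€39B.
Totals: Δreserves = −€28B, Δdeposits = −€39B.
Δrequired reserves = 2% × −€39B = −€0.78B.
Δexcess reserves = Δreserves − Δrequired = −€28B − (−€0.78B) = -€27.22 billion.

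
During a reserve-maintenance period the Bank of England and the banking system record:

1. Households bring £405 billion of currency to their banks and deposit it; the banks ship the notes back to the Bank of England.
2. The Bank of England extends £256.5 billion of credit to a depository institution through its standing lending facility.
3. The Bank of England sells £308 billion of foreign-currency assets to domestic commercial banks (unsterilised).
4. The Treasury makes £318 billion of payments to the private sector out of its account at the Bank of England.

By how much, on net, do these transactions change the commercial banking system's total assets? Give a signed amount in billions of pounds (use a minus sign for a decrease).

Bank of England balance sheet:
  Assets:      Loans to banks +£256.5B, Foreign assets −£308B
  Liabilities: Bank reserves +£671.5B, Currency in circulation −£405B, Government deposits −£318B
Commercial banking system:
  Assets:      Reserves at CB +£671.5B, Foreign assets +£308B
  Liabilities: Checkable deposits +£723B, Borrowings from CB +£256.5B
Change in total bank assets = +£979.5 billion.

+£979.5 billion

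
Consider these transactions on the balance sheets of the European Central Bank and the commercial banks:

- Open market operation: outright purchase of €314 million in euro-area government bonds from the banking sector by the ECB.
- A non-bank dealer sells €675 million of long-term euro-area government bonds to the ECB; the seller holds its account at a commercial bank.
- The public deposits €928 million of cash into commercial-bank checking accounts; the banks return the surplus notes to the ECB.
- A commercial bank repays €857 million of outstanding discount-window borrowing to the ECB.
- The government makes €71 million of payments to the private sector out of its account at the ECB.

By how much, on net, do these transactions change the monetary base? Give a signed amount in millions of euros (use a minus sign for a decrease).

ECB balance sheet:
  Assets:      Securities +€989M, Loans to banks −€857M
  Liabilities: Bank reserves +€1131M, Currency in circulation −€928M, Government deposits −€71M
Commercial banking system:
  Assets:      Reserves at CB +€1131M, Securities −€314M
  Liabilities: Checkable deposits +€1674M, Borrowings from CB −€857M
Monetary base = currency + reserves: −€928M + (+€1131M) = +€203 million.

+€203 million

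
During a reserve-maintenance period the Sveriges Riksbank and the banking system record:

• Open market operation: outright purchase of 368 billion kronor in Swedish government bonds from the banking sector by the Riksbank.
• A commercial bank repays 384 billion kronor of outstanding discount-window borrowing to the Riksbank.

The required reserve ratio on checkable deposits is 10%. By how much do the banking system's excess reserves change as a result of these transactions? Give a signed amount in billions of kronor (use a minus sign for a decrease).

OMO purchase (from banks) 368 billion kronor: reserves +368B, deposits 0.
Discount-window repayment 384 billion kronor: reserves −384B, deposits 0.
Totals: Δreserves = −16B, Δdeposits = 0.
Δrequired reserves = 10% × 0 = 0.
Δexcess reserves = Δreserves − Δrequired = −16B − (0) = -16 billion.

-16 billion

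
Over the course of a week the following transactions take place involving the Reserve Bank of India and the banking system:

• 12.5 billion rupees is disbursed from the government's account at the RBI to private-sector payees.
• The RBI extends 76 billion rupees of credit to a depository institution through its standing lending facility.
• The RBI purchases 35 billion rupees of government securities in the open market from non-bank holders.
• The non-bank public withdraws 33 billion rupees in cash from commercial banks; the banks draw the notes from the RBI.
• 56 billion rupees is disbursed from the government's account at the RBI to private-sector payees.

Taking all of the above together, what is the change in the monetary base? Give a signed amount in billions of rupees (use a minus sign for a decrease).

RBI balance sheet:
  Assets:      Securities +35B, Loans to banks +76B
  Liabilities: Bank reserves +146.5B, Currency in circulation +33B, Government deposits −68.5B
Commercial banking system:
  Assets:      Reserves at CB +146.5B
  Liabilities: Checkable deposits +70.5B, Borrowings from CB +76B
Monetary base = currency + reserves: +33B + (+146.5B) = +179.5 billion.

+179.5 billion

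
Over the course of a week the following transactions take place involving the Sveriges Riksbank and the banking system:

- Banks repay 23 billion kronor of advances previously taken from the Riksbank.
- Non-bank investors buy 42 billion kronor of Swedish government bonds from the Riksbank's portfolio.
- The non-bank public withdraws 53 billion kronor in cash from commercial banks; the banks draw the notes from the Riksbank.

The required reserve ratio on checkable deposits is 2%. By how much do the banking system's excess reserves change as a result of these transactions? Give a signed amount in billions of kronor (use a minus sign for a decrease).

Discount-window repayment 23 billion kronor: reserves −23B, deposits 0.
Asset sale (to non-banks) 42 billion kronor: reserves −42B, deposits −42B.
Currency withdrawal 53 billion kronor: reserves −53B, deposits −53B.
Totals: Δreserves = −118B, Δdeposits = −95B.
Δrequired reserves = 2% × −95B = −1.9B.
Δexcess reserves = Δreserves − Δrequired = −118B − (−1.9B) = -116.1 billion.

-116.1 billion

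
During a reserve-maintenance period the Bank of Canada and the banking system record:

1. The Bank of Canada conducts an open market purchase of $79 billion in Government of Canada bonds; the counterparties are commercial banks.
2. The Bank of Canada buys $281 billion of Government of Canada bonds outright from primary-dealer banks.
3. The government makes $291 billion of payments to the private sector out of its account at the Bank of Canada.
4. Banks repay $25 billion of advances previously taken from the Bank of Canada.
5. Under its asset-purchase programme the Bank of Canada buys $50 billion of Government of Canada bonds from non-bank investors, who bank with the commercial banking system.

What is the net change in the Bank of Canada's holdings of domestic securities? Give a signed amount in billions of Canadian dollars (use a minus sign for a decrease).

+$410 billion

Bank of Canada balance sheet:
  Assets:      Securities +$410B, Loans to banks −$25B
  Liabilities: Bank reserves +$676B, Government deposits −$291B
Commercial banking system:
  Assets:      Reserves at CB +$676B, Securities −$360B
  Liabilities: Checkable deposits +$341B, Borrowings from CB −$25B
So the change in the Bank of Canada's holdings of domestic securities is +$410 billion.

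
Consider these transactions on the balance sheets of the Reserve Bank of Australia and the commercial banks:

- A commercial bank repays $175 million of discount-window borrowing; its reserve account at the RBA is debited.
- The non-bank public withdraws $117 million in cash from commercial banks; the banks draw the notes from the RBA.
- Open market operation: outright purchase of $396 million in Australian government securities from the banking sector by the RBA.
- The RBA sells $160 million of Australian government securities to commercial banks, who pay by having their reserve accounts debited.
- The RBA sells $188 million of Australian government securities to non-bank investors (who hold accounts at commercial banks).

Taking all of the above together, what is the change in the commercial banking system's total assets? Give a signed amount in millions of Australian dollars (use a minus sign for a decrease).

RBA balance sheet:
  Assets:      Securities +$48M, Loans to banks −$175M
  Liabilities: Bank reserves −$244M, Currency in circulation +$117M
Commercial banking system:
  Assets:      Reserves at CB −$244M, Securities −$236M
  Liabilities: Checkable deposits −$305M, Borrowings from CB −$175M
Change in total bank assets = -$480 million.

-$480 million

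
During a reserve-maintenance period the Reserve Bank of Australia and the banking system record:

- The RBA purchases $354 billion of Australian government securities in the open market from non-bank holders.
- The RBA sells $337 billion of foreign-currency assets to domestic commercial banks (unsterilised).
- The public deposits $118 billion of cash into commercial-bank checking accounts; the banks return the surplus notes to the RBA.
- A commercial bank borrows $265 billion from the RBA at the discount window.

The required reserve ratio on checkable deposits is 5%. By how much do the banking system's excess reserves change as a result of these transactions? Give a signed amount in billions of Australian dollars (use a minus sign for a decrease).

+$376.4 billion

Asset purchase (from non-banks) $354 billion: reserves +$354B, deposits +$354B.
FX sale $337 billion: reserves −$337B, deposits 0.
Currency deposit $118 billion: reserves +$118B, deposits +$118B.
Discount-window loan $265 billion: reserves +$265B, deposits 0.
Totals: Δreserves = +$400B, Δdeposits = +$472B.
Δrequired reserves = 5% × +$472B = +$23.6B.
Δexcess reserves = Δreserves − Δrequired = +$400B − (+$23.6B) = +$376.4 billion.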